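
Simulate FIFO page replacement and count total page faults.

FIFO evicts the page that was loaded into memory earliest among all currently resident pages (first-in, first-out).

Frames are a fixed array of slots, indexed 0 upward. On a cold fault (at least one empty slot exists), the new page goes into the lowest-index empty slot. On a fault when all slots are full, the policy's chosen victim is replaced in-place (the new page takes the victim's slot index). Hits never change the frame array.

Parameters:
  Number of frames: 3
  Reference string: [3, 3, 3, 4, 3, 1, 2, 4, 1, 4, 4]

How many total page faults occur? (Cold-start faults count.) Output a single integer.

Step 0: ref 3 → FAULT, frames=[3,-,-]
Step 1: ref 3 → HIT, frames=[3,-,-]
Step 2: ref 3 → HIT, frames=[3,-,-]
Step 3: ref 4 → FAULT, frames=[3,4,-]
Step 4: ref 3 → HIT, frames=[3,4,-]
Step 5: ref 1 → FAULT, frames=[3,4,1]
Step 6: ref 2 → FAULT (evict 3), frames=[2,4,1]
Step 7: ref 4 → HIT, frames=[2,4,1]
Step 8: ref 1 → HIT, frames=[2,4,1]
Step 9: ref 4 → HIT, frames=[2,4,1]
Step 10: ref 4 → HIT, frames=[2,4,1]
Total faults: 4

Answer: 4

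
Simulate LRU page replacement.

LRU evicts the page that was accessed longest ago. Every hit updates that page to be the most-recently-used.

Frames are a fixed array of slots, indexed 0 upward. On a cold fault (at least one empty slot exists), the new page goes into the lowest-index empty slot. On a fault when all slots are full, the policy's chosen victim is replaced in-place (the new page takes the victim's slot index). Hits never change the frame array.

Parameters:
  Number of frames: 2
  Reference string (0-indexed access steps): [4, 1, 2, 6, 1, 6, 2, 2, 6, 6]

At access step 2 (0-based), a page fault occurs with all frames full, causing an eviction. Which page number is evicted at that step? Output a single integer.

Answer: 4

Derivation:
Step 0: ref 4 -> FAULT, frames=[4,-]
Step 1: ref 1 -> FAULT, frames=[4,1]
Step 2: ref 2 -> FAULT, evict 4, frames=[2,1]
At step 2: evicted page 4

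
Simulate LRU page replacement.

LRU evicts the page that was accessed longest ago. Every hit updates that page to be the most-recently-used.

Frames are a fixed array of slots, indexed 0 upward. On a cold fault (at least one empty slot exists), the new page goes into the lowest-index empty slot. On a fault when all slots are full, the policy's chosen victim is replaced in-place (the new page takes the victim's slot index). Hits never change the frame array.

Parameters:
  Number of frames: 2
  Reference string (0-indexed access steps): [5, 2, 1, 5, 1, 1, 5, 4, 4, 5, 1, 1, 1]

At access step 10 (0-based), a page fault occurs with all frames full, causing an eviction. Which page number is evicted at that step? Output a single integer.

Step 0: ref 5 -> FAULT, frames=[5,-]
Step 1: ref 2 -> FAULT, frames=[5,2]
Step 2: ref 1 -> FAULT, evict 5, frames=[1,2]
Step 3: ref 5 -> FAULT, evict 2, frames=[1,5]
Step 4: ref 1 -> HIT, frames=[1,5]
Step 5: ref 1 -> HIT, frames=[1,5]
Step 6: ref 5 -> HIT, frames=[1,5]
Step 7: ref 4 -> FAULT, evict 1, frames=[4,5]
Step 8: ref 4 -> HIT, frames=[4,5]
Step 9: ref 5 -> HIT, frames=[4,5]
Step 10: ref 1 -> FAULT, evict 4, frames=[1,5]
At step 10: evicted page 4

Answer: 4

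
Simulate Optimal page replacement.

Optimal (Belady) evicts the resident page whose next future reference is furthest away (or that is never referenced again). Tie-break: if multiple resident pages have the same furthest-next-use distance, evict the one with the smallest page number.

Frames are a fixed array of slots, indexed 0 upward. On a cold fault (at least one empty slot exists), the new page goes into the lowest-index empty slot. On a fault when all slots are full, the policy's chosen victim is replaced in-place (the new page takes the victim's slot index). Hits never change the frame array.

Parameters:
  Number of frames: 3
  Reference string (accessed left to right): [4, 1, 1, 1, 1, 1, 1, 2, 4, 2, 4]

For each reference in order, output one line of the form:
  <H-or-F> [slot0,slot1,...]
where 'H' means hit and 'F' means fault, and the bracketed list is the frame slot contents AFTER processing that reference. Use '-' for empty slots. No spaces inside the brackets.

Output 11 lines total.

F [4,-,-]
F [4,1,-]
H [4,1,-]
H [4,1,-]
H [4,1,-]
H [4,1,-]
H [4,1,-]
F [4,1,2]
H [4,1,2]
H [4,1,2]
H [4,1,2]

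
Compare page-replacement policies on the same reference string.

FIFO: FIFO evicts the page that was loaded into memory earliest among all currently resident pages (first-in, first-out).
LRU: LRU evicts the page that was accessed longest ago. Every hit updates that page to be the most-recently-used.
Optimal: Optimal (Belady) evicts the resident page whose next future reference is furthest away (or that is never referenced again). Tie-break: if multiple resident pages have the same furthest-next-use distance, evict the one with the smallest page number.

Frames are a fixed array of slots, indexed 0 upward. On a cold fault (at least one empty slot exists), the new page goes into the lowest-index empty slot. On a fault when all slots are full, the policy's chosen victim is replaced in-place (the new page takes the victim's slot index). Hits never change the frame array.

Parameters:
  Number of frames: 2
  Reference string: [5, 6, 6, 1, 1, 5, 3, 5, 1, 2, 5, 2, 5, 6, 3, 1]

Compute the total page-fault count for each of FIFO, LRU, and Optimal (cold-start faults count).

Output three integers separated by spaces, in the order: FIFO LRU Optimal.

Answer: 11 11 9

Derivation:
--- FIFO ---
  step 0: ref 5 -> FAULT, frames=[5,-] (faults so far: 1)
  step 1: ref 6 -> FAULT, frames=[5,6] (faults so far: 2)
  step 2: ref 6 -> HIT, frames=[5,6] (faults so far: 2)
  step 3: ref 1 -> FAULT, evict 5, frames=[1,6] (faults so far: 3)
  step 4: ref 1 -> HIT, frames=[1,6] (faults so far: 3)
  step 5: ref 5 -> FAULT, evict 6, frames=[1,5] (faults so far: 4)
  step 6: ref 3 -> FAULT, evict 1, frames=[3,5] (faults so far: 5)
  step 7: ref 5 -> HIT, frames=[3,5] (faults so far: 5)
  step 8: ref 1 -> FAULT, evict 5, frames=[3,1] (faults so far: 6)
  step 9: ref 2 -> FAULT, evict 3, frames=[2,1] (faults so far: 7)
  step 10: ref 5 -> FAULT, evict 1, frames=[2,5] (faults so far: 8)
  step 11: ref 2 -> HIT, frames=[2,5] (faults so far: 8)
  step 12: ref 5 -> HIT, frames=[2,5] (faults so far: 8)
  step 13: ref 6 -> FAULT, evict 2, frames=[6,5] (faults so far: 9)
  step 14: ref 3 -> FAULT, evict 5, frames=[6,3] (faults so far: 10)
  step 15: ref 1 -> FAULT, evict 6, frames=[1,3] (faults so far: 11)
  FIFO total faults: 11
--- LRU ---
  step 0: ref 5 -> FAULT, frames=[5,-] (faults so far: 1)
  step 1: ref 6 -> FAULT, frames=[5,6] (faults so far: 2)
  step 2: ref 6 -> HIT, frames=[5,6] (faults so far: 2)
  step 3: ref 1 -> FAULT, evict 5, frames=[1,6] (faults so far: 3)
  step 4: ref 1 -> HIT, frames=[1,6] (faults so far: 3)
  step 5: ref 5 -> FAULT, evict 6, frames=[1,5] (faults so far: 4)
  step 6: ref 3 -> FAULT, evict 1, frames=[3,5] (faults so far: 5)
  step 7: ref 5 -> HIT, frames=[3,5] (faults so far: 5)
  step 8: ref 1 -> FAULT, evict 3, frames=[1,5] (faults so far: 6)
  step 9: ref 2 -> FAULT, evict 5, frames=[1,2] (faults so far: 7)
  step 10: ref 5 -> FAULT, evict 1, frames=[5,2] (faults so far: 8)
  step 11: ref 2 -> HIT, frames=[5,2] (faults so far: 8)
  step 12: ref 5 -> HIT, frames=[5,2] (faults so far: 8)
  step 13: ref 6 -> FAULT, evict 2, frames=[5,6] (faults so far: 9)
  step 14: ref 3 -> FAULT, evict 5, frames=[3,6] (faults so far: 10)
  step 15: ref 1 -> FAULT, evict 6, frames=[3,1] (faults so far: 11)
  LRU total faults: 11
--- Optimal ---
  step 0: ref 5 -> FAULT, frames=[5,-] (faults so far: 1)
  step 1: ref 6 -> FAULT, frames=[5,6] (faults so far: 2)
  step 2: ref 6 -> HIT, frames=[5,6] (faults so far: 2)
  step 3: ref 1 -> FAULT, evict 6, frames=[5,1] (faults so far: 3)
  step 4: ref 1 -> HIT, frames=[5,1] (faults so far: 3)
  step 5: ref 5 -> HIT, frames=[5,1] (faults so far: 3)
  step 6: ref 3 -> FAULT, evict 1, frames=[5,3] (faults so far: 4)
  step 7: ref 5 -> HIT, frames=[5,3] (faults so far: 4)
  step 8: ref 1 -> FAULT, evict 3, frames=[5,1] (faults so far: 5)
  step 9: ref 2 -> FAULT, evict 1, frames=[5,2] (faults so far: 6)
  step 10: ref 5 -> HIT, frames=[5,2] (faults so far: 6)
  step 11: ref 2 -> HIT, frames=[5,2] (faults so far: 6)
  step 12: ref 5 -> HIT, frames=[5,2] (faults so far: 6)
  step 13: ref 6 -> FAULT, evict 2, frames=[5,6] (faults so far: 7)
  step 14: ref 3 -> FAULT, evict 5, frames=[3,6] (faults so far: 8)
  step 15: ref 1 -> FAULT, evict 3, frames=[1,6] (faults so far: 9)
  Optimal total faults: 9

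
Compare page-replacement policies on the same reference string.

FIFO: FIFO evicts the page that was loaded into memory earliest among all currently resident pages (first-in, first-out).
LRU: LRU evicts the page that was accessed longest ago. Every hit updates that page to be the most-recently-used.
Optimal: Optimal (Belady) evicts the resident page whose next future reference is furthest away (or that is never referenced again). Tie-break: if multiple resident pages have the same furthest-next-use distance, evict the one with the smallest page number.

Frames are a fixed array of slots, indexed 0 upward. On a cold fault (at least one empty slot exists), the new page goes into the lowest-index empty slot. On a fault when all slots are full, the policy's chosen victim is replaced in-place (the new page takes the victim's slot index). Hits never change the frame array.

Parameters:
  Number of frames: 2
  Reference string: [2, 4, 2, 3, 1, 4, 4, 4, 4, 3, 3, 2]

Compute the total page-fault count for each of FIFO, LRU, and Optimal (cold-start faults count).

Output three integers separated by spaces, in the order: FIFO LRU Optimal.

Answer: 7 7 6

Derivation:
--- FIFO ---
  step 0: ref 2 -> FAULT, frames=[2,-] (faults so far: 1)
  step 1: ref 4 -> FAULT, frames=[2,4] (faults so far: 2)
  step 2: ref 2 -> HIT, frames=[2,4] (faults so far: 2)
  step 3: ref 3 -> FAULT, evict 2, frames=[3,4] (faults so far: 3)
  step 4: ref 1 -> FAULT, evict 4, frames=[3,1] (faults so far: 4)
  step 5: ref 4 -> FAULT, evict 3, frames=[4,1] (faults so far: 5)
  step 6: ref 4 -> HIT, frames=[4,1] (faults so far: 5)
  step 7: ref 4 -> HIT, frames=[4,1] (faults so far: 5)
  step 8: ref 4 -> HIT, frames=[4,1] (faults so far: 5)
  step 9: ref 3 -> FAULT, evict 1, frames=[4,3] (faults so far: 6)
  step 10: ref 3 -> HIT, frames=[4,3] (faults so far: 6)
  step 11: ref 2 -> FAULT, evict 4, frames=[2,3] (faults so far: 7)
  FIFO total faults: 7
--- LRU ---
  step 0: ref 2 -> FAULT, frames=[2,-] (faults so far: 1)
  step 1: ref 4 -> FAULT, frames=[2,4] (faults so far: 2)
  step 2: ref 2 -> HIT, frames=[2,4] (faults so far: 2)
  step 3: ref 3 -> FAULT, evict 4, frames=[2,3] (faults so far: 3)
  step 4: ref 1 -> FAULT, evict 2, frames=[1,3] (faults so far: 4)
  step 5: ref 4 -> FAULT, evict 3, frames=[1,4] (faults so far: 5)
  step 6: ref 4 -> HIT, frames=[1,4] (faults so far: 5)
  step 7: ref 4 -> HIT, frames=[1,4] (faults so far: 5)
  step 8: ref 4 -> HIT, frames=[1,4] (faults so far: 5)
  step 9: ref 3 -> FAULT, evict 1, frames=[3,4] (faults so far: 6)
  step 10: ref 3 -> HIT, frames=[3,4] (faults so far: 6)
  step 11: ref 2 -> FAULT, evict 4, frames=[3,2] (faults so far: 7)
  LRU total faults: 7
--- Optimal ---
  step 0: ref 2 -> FAULT, frames=[2,-] (faults so far: 1)
  step 1: ref 4 -> FAULT, frames=[2,4] (faults so far: 2)
  step 2: ref 2 -> HIT, frames=[2,4] (faults so far: 2)
  step 3: ref 3 -> FAULT, evict 2, frames=[3,4] (faults so far: 3)
  step 4: ref 1 -> FAULT, evict 3, frames=[1,4] (faults so far: 4)
  step 5: ref 4 -> HIT, frames=[1,4] (faults so far: 4)
  step 6: ref 4 -> HIT, frames=[1,4] (faults so far: 4)
  step 7: ref 4 -> HIT, frames=[1,4] (faults so far: 4)
  step 8: ref 4 -> HIT, frames=[1,4] (faults so far: 4)
  step 9: ref 3 -> FAULT, evict 1, frames=[3,4] (faults so far: 5)
  step 10: ref 3 -> HIT, frames=[3,4] (faults so far: 5)
  step 11: ref 2 -> FAULT, evict 3, frames=[2,4] (faults so far: 6)
  Optimal total faults: 6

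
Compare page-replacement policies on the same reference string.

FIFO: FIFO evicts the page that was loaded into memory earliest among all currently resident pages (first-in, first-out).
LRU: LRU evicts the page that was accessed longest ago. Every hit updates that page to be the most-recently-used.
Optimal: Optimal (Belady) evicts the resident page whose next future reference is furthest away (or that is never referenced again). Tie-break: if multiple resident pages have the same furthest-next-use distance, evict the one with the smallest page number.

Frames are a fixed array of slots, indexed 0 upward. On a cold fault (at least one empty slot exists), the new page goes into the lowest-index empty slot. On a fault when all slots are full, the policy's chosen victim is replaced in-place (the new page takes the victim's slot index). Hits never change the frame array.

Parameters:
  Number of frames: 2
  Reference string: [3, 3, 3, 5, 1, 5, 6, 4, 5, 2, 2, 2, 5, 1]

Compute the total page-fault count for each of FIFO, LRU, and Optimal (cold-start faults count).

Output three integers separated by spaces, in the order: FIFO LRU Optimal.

--- FIFO ---
  step 0: ref 3 -> FAULT, frames=[3,-] (faults so far: 1)
  step 1: ref 3 -> HIT, frames=[3,-] (faults so far: 1)
  step 2: ref 3 -> HIT, frames=[3,-] (faults so far: 1)
  step 3: ref 5 -> FAULT, frames=[3,5] (faults so far: 2)
  step 4: ref 1 -> FAULT, evict 3, frames=[1,5] (faults so far: 3)
  step 5: ref 5 -> HIT, frames=[1,5] (faults so far: 3)
  step 6: ref 6 -> FAULT, evict 5, frames=[1,6] (faults so far: 4)
  step 7: ref 4 -> FAULT, evict 1, frames=[4,6] (faults so far: 5)
  step 8: ref 5 -> FAULT, evict 6, frames=[4,5] (faults so far: 6)
  step 9: ref 2 -> FAULT, evict 4, frames=[2,5] (faults so far: 7)
  step 10: ref 2 -> HIT, frames=[2,5] (faults so far: 7)
  step 11: ref 2 -> HIT, frames=[2,5] (faults so far: 7)
  step 12: ref 5 -> HIT, frames=[2,5] (faults so far: 7)
  step 13: ref 1 -> FAULT, evict 5, frames=[2,1] (faults so far: 8)
  FIFO total faults: 8
--- LRU ---
  step 0: ref 3 -> FAULT, frames=[3,-] (faults so far: 1)
  step 1: ref 3 -> HIT, frames=[3,-] (faults so far: 1)
  step 2: ref 3 -> HIT, frames=[3,-] (faults so far: 1)
  step 3: ref 5 -> FAULT, frames=[3,5] (faults so far: 2)
  step 4: ref 1 -> FAULT, evict 3, frames=[1,5] (faults so far: 3)
  step 5: ref 5 -> HIT, frames=[1,5] (faults so far: 3)
  step 6: ref 6 -> FAULT, evict 1, frames=[6,5] (faults so far: 4)
  step 7: ref 4 -> FAULT, evict 5, frames=[6,4] (faults so far: 5)
  step 8: ref 5 -> FAULT, evict 6, frames=[5,4] (faults so far: 6)
  step 9: ref 2 -> FAULT, evict 4, frames=[5,2] (faults so far: 7)
  step 10: ref 2 -> HIT, frames=[5,2] (faults so far: 7)
  step 11: ref 2 -> HIT, frames=[5,2] (faults so far: 7)
  step 12: ref 5 -> HIT, frames=[5,2] (faults so far: 7)
  step 13: ref 1 -> FAULT, evict 2, frames=[5,1] (faults so far: 8)
  LRU total faults: 8
--- Optimal ---
  step 0: ref 3 -> FAULT, frames=[3,-] (faults so far: 1)
  step 1: ref 3 -> HIT, frames=[3,-] (faults so far: 1)
  step 2: ref 3 -> HIT, frames=[3,-] (faults so far: 1)
  step 3: ref 5 -> FAULT, frames=[3,5] (faults so far: 2)
  step 4: ref 1 -> FAULT, evict 3, frames=[1,5] (faults so far: 3)
  step 5: ref 5 -> HIT, frames=[1,5] (faults so far: 3)
  step 6: ref 6 -> FAULT, evict 1, frames=[6,5] (faults so far: 4)
  step 7: ref 4 -> FAULT, evict 6, frames=[4,5] (faults so far: 5)
  step 8: ref 5 -> HIT, frames=[4,5] (faults so far: 5)
  step 9: ref 2 -> FAULT, evict 4, frames=[2,5] (faults so far: 6)
  step 10: ref 2 -> HIT, frames=[2,5] (faults so far: 6)
  step 11: ref 2 -> HIT, frames=[2,5] (faults so far: 6)
  step 12: ref 5 -> HIT, frames=[2,5] (faults so far: 6)
  step 13: ref 1 -> FAULT, evict 2, frames=[1,5] (faults so far: 7)
  Optimal total faults: 7

Answer: 8 8 7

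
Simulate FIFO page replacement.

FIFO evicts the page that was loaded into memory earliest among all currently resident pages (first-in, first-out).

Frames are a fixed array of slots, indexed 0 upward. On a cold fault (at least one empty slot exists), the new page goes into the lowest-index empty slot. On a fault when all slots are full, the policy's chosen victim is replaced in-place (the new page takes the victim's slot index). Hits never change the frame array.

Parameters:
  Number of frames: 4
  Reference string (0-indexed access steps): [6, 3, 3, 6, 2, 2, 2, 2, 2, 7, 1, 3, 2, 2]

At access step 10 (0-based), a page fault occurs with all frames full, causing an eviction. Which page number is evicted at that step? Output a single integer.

Step 0: ref 6 -> FAULT, frames=[6,-,-,-]
Step 1: ref 3 -> FAULT, frames=[6,3,-,-]
Step 2: ref 3 -> HIT, frames=[6,3,-,-]
Step 3: ref 6 -> HIT, frames=[6,3,-,-]
Step 4: ref 2 -> FAULT, frames=[6,3,2,-]
Step 5: ref 2 -> HIT, frames=[6,3,2,-]
Step 6: ref 2 -> HIT, frames=[6,3,2,-]
Step 7: ref 2 -> HIT, frames=[6,3,2,-]
Step 8: ref 2 -> HIT, frames=[6,3,2,-]
Step 9: ref 7 -> FAULT, frames=[6,3,2,7]
Step 10: ref 1 -> FAULT, evict 6, frames=[1,3,2,7]
At step 10: evicted page 6

Answer: 6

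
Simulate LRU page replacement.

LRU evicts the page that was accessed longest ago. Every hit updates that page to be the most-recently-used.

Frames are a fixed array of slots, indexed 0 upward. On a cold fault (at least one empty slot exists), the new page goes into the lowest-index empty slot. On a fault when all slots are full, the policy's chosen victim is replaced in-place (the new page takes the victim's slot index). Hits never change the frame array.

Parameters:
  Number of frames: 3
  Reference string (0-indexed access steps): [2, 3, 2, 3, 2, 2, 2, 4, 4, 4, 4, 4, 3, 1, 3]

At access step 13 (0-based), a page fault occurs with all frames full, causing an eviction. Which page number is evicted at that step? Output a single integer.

Step 0: ref 2 -> FAULT, frames=[2,-,-]
Step 1: ref 3 -> FAULT, frames=[2,3,-]
Step 2: ref 2 -> HIT, frames=[2,3,-]
Step 3: ref 3 -> HIT, frames=[2,3,-]
Step 4: ref 2 -> HIT, frames=[2,3,-]
Step 5: ref 2 -> HIT, frames=[2,3,-]
Step 6: ref 2 -> HIT, frames=[2,3,-]
Step 7: ref 4 -> FAULT, frames=[2,3,4]
Step 8: ref 4 -> HIT, frames=[2,3,4]
Step 9: ref 4 -> HIT, frames=[2,3,4]
Step 10: ref 4 -> HIT, frames=[2,3,4]
Step 11: ref 4 -> HIT, frames=[2,3,4]
Step 12: ref 3 -> HIT, frames=[2,3,4]
Step 13: ref 1 -> FAULT, evict 2, frames=[1,3,4]
At step 13: evicted page 2

Answer: 2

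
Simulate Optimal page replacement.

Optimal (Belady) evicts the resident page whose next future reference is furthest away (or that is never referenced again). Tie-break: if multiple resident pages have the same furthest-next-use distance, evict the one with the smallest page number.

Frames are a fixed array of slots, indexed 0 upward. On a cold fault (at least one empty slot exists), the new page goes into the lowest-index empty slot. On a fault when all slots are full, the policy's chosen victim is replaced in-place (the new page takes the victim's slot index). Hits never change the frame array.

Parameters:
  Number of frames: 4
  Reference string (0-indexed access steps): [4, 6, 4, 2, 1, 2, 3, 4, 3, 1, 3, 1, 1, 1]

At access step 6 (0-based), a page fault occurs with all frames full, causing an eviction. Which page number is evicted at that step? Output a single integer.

Step 0: ref 4 -> FAULT, frames=[4,-,-,-]
Step 1: ref 6 -> FAULT, frames=[4,6,-,-]
Step 2: ref 4 -> HIT, frames=[4,6,-,-]
Step 3: ref 2 -> FAULT, frames=[4,6,2,-]
Step 4: ref 1 -> FAULT, frames=[4,6,2,1]
Step 5: ref 2 -> HIT, frames=[4,6,2,1]
Step 6: ref 3 -> FAULT, evict 2, frames=[4,6,3,1]
At step 6: evicted page 2

Answer: 2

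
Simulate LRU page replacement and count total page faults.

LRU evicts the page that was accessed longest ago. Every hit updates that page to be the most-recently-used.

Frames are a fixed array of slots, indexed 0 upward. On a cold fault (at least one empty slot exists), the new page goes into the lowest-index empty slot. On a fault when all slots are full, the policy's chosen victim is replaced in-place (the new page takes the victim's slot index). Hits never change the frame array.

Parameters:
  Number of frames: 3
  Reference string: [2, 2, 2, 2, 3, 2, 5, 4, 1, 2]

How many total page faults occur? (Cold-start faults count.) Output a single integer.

Answer: 6

Derivation:
Step 0: ref 2 → FAULT, frames=[2,-,-]
Step 1: ref 2 → HIT, frames=[2,-,-]
Step 2: ref 2 → HIT, frames=[2,-,-]
Step 3: ref 2 → HIT, frames=[2,-,-]
Step 4: ref 3 → FAULT, frames=[2,3,-]
Step 5: ref 2 → HIT, frames=[2,3,-]
Step 6: ref 5 → FAULT, frames=[2,3,5]
Step 7: ref 4 → FAULT (evict 3), frames=[2,4,5]
Step 8: ref 1 → FAULT (evict 2), frames=[1,4,5]
Step 9: ref 2 → FAULT (evict 5), frames=[1,4,2]
Total faults: 6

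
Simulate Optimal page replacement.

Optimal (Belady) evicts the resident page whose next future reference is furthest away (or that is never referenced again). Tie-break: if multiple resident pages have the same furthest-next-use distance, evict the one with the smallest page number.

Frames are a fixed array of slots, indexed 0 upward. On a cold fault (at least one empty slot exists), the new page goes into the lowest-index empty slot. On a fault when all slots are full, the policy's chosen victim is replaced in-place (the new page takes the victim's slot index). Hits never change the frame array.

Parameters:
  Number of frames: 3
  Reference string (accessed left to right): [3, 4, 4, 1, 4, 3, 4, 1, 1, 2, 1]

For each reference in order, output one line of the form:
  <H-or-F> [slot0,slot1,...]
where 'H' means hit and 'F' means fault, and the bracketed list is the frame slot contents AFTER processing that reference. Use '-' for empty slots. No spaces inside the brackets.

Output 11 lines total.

F [3,-,-]
F [3,4,-]
H [3,4,-]
F [3,4,1]
H [3,4,1]
H [3,4,1]
H [3,4,1]
H [3,4,1]
H [3,4,1]
F [2,4,1]
H [2,4,1]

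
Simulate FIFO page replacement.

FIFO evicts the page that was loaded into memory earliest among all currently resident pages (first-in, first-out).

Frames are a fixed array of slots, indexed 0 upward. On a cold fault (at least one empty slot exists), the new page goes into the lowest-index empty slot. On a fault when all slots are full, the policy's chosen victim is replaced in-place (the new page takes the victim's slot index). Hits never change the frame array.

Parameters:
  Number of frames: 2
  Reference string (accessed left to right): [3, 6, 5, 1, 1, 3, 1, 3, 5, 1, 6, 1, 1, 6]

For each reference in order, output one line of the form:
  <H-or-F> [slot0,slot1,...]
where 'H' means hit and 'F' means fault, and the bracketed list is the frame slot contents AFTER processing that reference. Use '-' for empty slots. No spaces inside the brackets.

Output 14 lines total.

F [3,-]
F [3,6]
F [5,6]
F [5,1]
H [5,1]
F [3,1]
H [3,1]
H [3,1]
F [3,5]
F [1,5]
F [1,6]
H [1,6]
H [1,6]
H [1,6]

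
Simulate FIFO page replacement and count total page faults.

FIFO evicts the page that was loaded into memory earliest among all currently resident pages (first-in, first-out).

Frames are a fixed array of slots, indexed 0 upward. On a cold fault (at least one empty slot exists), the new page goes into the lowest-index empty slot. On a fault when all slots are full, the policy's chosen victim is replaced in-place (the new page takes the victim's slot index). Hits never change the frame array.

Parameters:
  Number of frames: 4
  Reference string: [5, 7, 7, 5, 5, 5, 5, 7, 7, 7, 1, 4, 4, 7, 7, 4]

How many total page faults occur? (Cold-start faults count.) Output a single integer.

Answer: 4

Derivation:
Step 0: ref 5 → FAULT, frames=[5,-,-,-]
Step 1: ref 7 → FAULT, frames=[5,7,-,-]
Step 2: ref 7 → HIT, frames=[5,7,-,-]
Step 3: ref 5 → HIT, frames=[5,7,-,-]
Step 4: ref 5 → HIT, frames=[5,7,-,-]
Step 5: ref 5 → HIT, frames=[5,7,-,-]
Step 6: ref 5 → HIT, frames=[5,7,-,-]
Step 7: ref 7 → HIT, frames=[5,7,-,-]
Step 8: ref 7 → HIT, frames=[5,7,-,-]
Step 9: ref 7 → HIT, frames=[5,7,-,-]
Step 10: ref 1 → FAULT, frames=[5,7,1,-]
Step 11: ref 4 → FAULT, frames=[5,7,1,4]
Step 12: ref 4 → HIT, frames=[5,7,1,4]
Step 13: ref 7 → HIT, frames=[5,7,1,4]
Step 14: ref 7 → HIT, frames=[5,7,1,4]
Step 15: ref 4 → HIT, frames=[5,7,1,4]
Total faults: 4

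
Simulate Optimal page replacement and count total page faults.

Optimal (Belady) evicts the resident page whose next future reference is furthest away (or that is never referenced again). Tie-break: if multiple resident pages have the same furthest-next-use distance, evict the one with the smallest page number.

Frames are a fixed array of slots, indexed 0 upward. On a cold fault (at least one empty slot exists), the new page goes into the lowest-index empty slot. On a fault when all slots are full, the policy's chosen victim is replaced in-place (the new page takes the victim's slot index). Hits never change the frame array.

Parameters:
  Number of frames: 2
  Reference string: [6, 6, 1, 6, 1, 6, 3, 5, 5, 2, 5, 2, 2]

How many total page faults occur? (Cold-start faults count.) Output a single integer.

Step 0: ref 6 → FAULT, frames=[6,-]
Step 1: ref 6 → HIT, frames=[6,-]
Step 2: ref 1 → FAULT, frames=[6,1]
Step 3: ref 6 → HIT, frames=[6,1]
Step 4: ref 1 → HIT, frames=[6,1]
Step 5: ref 6 → HIT, frames=[6,1]
Step 6: ref 3 → FAULT (evict 1), frames=[6,3]
Step 7: ref 5 → FAULT (evict 3), frames=[6,5]
Step 8: ref 5 → HIT, frames=[6,5]
Step 9: ref 2 → FAULT (evict 6), frames=[2,5]
Step 10: ref 5 → HIT, frames=[2,5]
Step 11: ref 2 → HIT, frames=[2,5]
Step 12: ref 2 → HIT, frames=[2,5]
Total faults: 5

Answer: 5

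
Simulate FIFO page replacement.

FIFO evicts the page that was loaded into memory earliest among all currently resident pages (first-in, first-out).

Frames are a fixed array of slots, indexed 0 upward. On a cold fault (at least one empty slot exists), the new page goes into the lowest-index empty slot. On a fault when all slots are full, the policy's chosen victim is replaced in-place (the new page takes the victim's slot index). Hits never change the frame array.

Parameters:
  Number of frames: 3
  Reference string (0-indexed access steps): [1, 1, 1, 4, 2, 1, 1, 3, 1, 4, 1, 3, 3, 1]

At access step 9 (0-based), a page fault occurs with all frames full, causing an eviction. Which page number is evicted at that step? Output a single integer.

Answer: 2

Derivation:
Step 0: ref 1 -> FAULT, frames=[1,-,-]
Step 1: ref 1 -> HIT, frames=[1,-,-]
Step 2: ref 1 -> HIT, frames=[1,-,-]
Step 3: ref 4 -> FAULT, frames=[1,4,-]
Step 4: ref 2 -> FAULT, frames=[1,4,2]
Step 5: ref 1 -> HIT, frames=[1,4,2]
Step 6: ref 1 -> HIT, frames=[1,4,2]
Step 7: ref 3 -> FAULT, evict 1, frames=[3,4,2]
Step 8: ref 1 -> FAULT, evict 4, frames=[3,1,2]
Step 9: ref 4 -> FAULT, evict 2, frames=[3,1,4]
At step 9: evicted page 2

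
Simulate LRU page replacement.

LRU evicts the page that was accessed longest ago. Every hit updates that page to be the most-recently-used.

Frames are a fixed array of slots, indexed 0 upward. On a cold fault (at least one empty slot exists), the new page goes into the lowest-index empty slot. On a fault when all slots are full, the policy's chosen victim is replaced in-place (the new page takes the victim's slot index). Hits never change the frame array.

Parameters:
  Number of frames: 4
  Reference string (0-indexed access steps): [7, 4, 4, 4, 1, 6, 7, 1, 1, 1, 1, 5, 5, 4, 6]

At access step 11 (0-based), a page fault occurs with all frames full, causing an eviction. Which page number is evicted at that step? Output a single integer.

Answer: 4

Derivation:
Step 0: ref 7 -> FAULT, frames=[7,-,-,-]
Step 1: ref 4 -> FAULT, frames=[7,4,-,-]
Step 2: ref 4 -> HIT, frames=[7,4,-,-]
Step 3: ref 4 -> HIT, frames=[7,4,-,-]
Step 4: ref 1 -> FAULT, frames=[7,4,1,-]
Step 5: ref 6 -> FAULT, frames=[7,4,1,6]
Step 6: ref 7 -> HIT, frames=[7,4,1,6]
Step 7: ref 1 -> HIT, frames=[7,4,1,6]
Step 8: ref 1 -> HIT, frames=[7,4,1,6]
Step 9: ref 1 -> HIT, frames=[7,4,1,6]
Step 10: ref 1 -> HIT, frames=[7,4,1,6]
Step 11: ref 5 -> FAULT, evict 4, frames=[7,5,1,6]
At step 11: evicted page 4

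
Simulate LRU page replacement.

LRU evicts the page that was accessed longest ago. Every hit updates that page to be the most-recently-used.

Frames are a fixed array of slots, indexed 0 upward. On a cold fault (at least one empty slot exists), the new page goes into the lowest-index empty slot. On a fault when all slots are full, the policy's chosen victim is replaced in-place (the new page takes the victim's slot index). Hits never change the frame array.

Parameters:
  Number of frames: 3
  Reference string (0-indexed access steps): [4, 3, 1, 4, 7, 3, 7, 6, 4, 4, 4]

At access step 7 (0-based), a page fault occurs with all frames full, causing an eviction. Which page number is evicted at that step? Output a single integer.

Answer: 4

Derivation:
Step 0: ref 4 -> FAULT, frames=[4,-,-]
Step 1: ref 3 -> FAULT, frames=[4,3,-]
Step 2: ref 1 -> FAULT, frames=[4,3,1]
Step 3: ref 4 -> HIT, frames=[4,3,1]
Step 4: ref 7 -> FAULT, evict 3, frames=[4,7,1]
Step 5: ref 3 -> FAULT, evict 1, frames=[4,7,3]
Step 6: ref 7 -> HIT, frames=[4,7,3]
Step 7: ref 6 -> FAULT, evict 4, frames=[6,7,3]
At step 7: evicted page 4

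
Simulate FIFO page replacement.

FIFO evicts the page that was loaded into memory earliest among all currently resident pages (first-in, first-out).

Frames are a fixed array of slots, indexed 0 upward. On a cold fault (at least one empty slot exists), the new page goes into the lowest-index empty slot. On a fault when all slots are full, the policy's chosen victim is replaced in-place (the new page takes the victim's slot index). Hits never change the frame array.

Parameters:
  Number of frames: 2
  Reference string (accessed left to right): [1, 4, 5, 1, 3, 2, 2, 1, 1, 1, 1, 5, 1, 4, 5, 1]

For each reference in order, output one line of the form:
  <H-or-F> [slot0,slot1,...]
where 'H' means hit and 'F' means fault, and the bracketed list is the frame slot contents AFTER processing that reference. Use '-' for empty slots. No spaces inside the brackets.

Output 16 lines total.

F [1,-]
F [1,4]
F [5,4]
F [5,1]
F [3,1]
F [3,2]
H [3,2]
F [1,2]
H [1,2]
H [1,2]
H [1,2]
F [1,5]
H [1,5]
F [4,5]
H [4,5]
F [4,1]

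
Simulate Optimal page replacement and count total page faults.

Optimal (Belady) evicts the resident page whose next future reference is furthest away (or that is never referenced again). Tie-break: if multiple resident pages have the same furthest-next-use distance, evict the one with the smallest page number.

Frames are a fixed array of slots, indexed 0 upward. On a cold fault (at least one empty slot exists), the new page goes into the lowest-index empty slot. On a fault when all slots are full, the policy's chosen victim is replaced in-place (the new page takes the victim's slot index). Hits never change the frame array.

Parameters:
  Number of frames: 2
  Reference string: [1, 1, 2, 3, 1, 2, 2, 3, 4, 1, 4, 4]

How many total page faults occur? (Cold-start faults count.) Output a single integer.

Step 0: ref 1 → FAULT, frames=[1,-]
Step 1: ref 1 → HIT, frames=[1,-]
Step 2: ref 2 → FAULT, frames=[1,2]
Step 3: ref 3 → FAULT (evict 2), frames=[1,3]
Step 4: ref 1 → HIT, frames=[1,3]
Step 5: ref 2 → FAULT (evict 1), frames=[2,3]
Step 6: ref 2 → HIT, frames=[2,3]
Step 7: ref 3 → HIT, frames=[2,3]
Step 8: ref 4 → FAULT (evict 2), frames=[4,3]
Step 9: ref 1 → FAULT (evict 3), frames=[4,1]
Step 10: ref 4 → HIT, frames=[4,1]
Step 11: ref 4 → HIT, frames=[4,1]
Total faults: 6

Answer: 6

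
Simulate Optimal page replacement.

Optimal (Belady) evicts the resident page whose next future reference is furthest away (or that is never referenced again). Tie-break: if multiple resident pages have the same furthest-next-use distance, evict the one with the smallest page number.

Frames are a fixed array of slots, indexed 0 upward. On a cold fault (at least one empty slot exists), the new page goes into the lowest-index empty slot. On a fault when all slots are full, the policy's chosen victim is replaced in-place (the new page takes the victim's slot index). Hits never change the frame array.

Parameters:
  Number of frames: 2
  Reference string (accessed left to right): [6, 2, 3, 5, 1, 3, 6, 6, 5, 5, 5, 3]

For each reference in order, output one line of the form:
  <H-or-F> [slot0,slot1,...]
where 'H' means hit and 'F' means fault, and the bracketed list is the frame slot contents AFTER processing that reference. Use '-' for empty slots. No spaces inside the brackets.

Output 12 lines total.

F [6,-]
F [6,2]
F [6,3]
F [5,3]
F [1,3]
H [1,3]
F [6,3]
H [6,3]
F [5,3]
H [5,3]
H [5,3]
H [5,3]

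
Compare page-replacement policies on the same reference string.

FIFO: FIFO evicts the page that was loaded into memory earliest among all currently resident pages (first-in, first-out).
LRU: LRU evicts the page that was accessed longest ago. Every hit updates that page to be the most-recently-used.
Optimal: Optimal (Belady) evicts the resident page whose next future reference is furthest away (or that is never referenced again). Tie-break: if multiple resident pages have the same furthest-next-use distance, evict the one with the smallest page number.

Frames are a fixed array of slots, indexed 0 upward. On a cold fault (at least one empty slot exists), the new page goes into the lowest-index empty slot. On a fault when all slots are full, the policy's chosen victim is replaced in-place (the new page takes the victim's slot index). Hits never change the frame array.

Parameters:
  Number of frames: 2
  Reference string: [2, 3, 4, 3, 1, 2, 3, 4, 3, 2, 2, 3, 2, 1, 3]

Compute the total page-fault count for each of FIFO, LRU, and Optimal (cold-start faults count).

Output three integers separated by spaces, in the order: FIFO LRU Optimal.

--- FIFO ---
  step 0: ref 2 -> FAULT, frames=[2,-] (faults so far: 1)
  step 1: ref 3 -> FAULT, frames=[2,3] (faults so far: 2)
  step 2: ref 4 -> FAULT, evict 2, frames=[4,3] (faults so far: 3)
  step 3: ref 3 -> HIT, frames=[4,3] (faults so far: 3)
  step 4: ref 1 -> FAULT, evict 3, frames=[4,1] (faults so far: 4)
  step 5: ref 2 -> FAULT, evict 4, frames=[2,1] (faults so far: 5)
  step 6: ref 3 -> FAULT, evict 1, frames=[2,3] (faults so far: 6)
  step 7: ref 4 -> FAULT, evict 2, frames=[4,3] (faults so far: 7)
  step 8: ref 3 -> HIT, frames=[4,3] (faults so far: 7)
  step 9: ref 2 -> FAULT, evict 3, frames=[4,2] (faults so far: 8)
  step 10: ref 2 -> HIT, frames=[4,2] (faults so far: 8)
  step 11: ref 3 -> FAULT, evict 4, frames=[3,2] (faults so far: 9)
  step 12: ref 2 -> HIT, frames=[3,2] (faults so far: 9)
  step 13: ref 1 -> FAULT, evict 2, frames=[3,1] (faults so far: 10)
  step 14: ref 3 -> HIT, frames=[3,1] (faults so far: 10)
  FIFO total faults: 10
--- LRU ---
  step 0: ref 2 -> FAULT, frames=[2,-] (faults so far: 1)
  step 1: ref 3 -> FAULT, frames=[2,3] (faults so far: 2)
  step 2: ref 4 -> FAULT, evict 2, frames=[4,3] (faults so far: 3)
  step 3: ref 3 -> HIT, frames=[4,3] (faults so far: 3)
  step 4: ref 1 -> FAULT, evict 4, frames=[1,3] (faults so far: 4)
  step 5: ref 2 -> FAULT, evict 3, frames=[1,2] (faults so far: 5)
  step 6: ref 3 -> FAULT, evict 1, frames=[3,2] (faults so far: 6)
  step 7: ref 4 -> FAULT, evict 2, frames=[3,4] (faults so far: 7)
  step 8: ref 3 -> HIT, frames=[3,4] (faults so far: 7)
  step 9: ref 2 -> FAULT, evict 4, frames=[3,2] (faults so far: 8)
  step 10: ref 2 -> HIT, frames=[3,2] (faults so far: 8)
  step 11: ref 3 -> HIT, frames=[3,2] (faults so far: 8)
  step 12: ref 2 -> HIT, frames=[3,2] (faults so far: 8)
  step 13: ref 1 -> FAULT, evict 3, frames=[1,2] (faults so far: 9)
  step 14: ref 3 -> FAULT, evict 2, frames=[1,3] (faults so far: 10)
  LRU total faults: 10
--- Optimal ---
  step 0: ref 2 -> FAULT, frames=[2,-] (faults so far: 1)
  step 1: ref 3 -> FAULT, frames=[2,3] (faults so far: 2)
  step 2: ref 4 -> FAULT, evict 2, frames=[4,3] (faults so far: 3)
  step 3: ref 3 -> HIT, frames=[4,3] (faults so far: 3)
  step 4: ref 1 -> FAULT, evict 4, frames=[1,3] (faults so far: 4)
  step 5: ref 2 -> FAULT, evict 1, frames=[2,3] (faults so far: 5)
  step 6: ref 3 -> HIT, frames=[2,3] (faults so far: 5)
  step 7: ref 4 -> FAULT, evict 2, frames=[4,3] (faults so far: 6)
  step 8: ref 3 -> HIT, frames=[4,3] (faults so far: 6)
  step 9: ref 2 -> FAULT, evict 4, frames=[2,3] (faults so far: 7)
  step 10: ref 2 -> HIT, frames=[2,3] (faults so far: 7)
  step 11: ref 3 -> HIT, frames=[2,3] (faults so far: 7)
  step 12: ref 2 -> HIT, frames=[2,3] (faults so far: 7)
  step 13: ref 1 -> FAULT, evict 2, frames=[1,3] (faults so far: 8)
  step 14: ref 3 -> HIT, frames=[1,3] (faults so far: 8)
  Optimal total faults: 8

Answer: 10 10 8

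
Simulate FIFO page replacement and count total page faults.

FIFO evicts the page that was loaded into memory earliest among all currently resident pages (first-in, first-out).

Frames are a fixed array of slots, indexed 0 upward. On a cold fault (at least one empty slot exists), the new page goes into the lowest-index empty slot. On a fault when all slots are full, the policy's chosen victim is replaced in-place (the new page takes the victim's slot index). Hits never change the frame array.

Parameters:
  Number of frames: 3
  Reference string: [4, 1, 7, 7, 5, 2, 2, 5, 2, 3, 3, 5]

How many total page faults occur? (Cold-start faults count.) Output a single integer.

Answer: 6

Derivation:
Step 0: ref 4 → FAULT, frames=[4,-,-]
Step 1: ref 1 → FAULT, frames=[4,1,-]
Step 2: ref 7 → FAULT, frames=[4,1,7]
Step 3: ref 7 → HIT, frames=[4,1,7]
Step 4: ref 5 → FAULT (evict 4), frames=[5,1,7]
Step 5: ref 2 → FAULT (evict 1), frames=[5,2,7]
Step 6: ref 2 → HIT, frames=[5,2,7]
Step 7: ref 5 → HIT, frames=[5,2,7]
Step 8: ref 2 → HIT, frames=[5,2,7]
Step 9: ref 3 → FAULT (evict 7), frames=[5,2,3]
Step 10: ref 3 → HIT, frames=[5,2,3]
Step 11: ref 5 → HIT, frames=[5,2,3]
Total faults: 6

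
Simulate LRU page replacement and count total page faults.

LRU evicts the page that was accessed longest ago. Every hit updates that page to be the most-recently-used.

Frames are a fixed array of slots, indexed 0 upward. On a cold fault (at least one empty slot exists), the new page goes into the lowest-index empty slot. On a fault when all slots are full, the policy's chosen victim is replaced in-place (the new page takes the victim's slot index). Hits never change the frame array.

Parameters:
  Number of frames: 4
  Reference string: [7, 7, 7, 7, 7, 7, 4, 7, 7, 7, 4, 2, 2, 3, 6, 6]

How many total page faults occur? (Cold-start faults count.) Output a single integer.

Step 0: ref 7 → FAULT, frames=[7,-,-,-]
Step 1: ref 7 → HIT, frames=[7,-,-,-]
Step 2: ref 7 → HIT, frames=[7,-,-,-]
Step 3: ref 7 → HIT, frames=[7,-,-,-]
Step 4: ref 7 → HIT, frames=[7,-,-,-]
Step 5: ref 7 → HIT, frames=[7,-,-,-]
Step 6: ref 4 → FAULT, frames=[7,4,-,-]
Step 7: ref 7 → HIT, frames=[7,4,-,-]
Step 8: ref 7 → HIT, frames=[7,4,-,-]
Step 9: ref 7 → HIT, frames=[7,4,-,-]
Step 10: ref 4 → HIT, frames=[7,4,-,-]
Step 11: ref 2 → FAULT, frames=[7,4,2,-]
Step 12: ref 2 → HIT, frames=[7,4,2,-]
Step 13: ref 3 → FAULT, frames=[7,4,2,3]
Step 14: ref 6 → FAULT (evict 7), frames=[6,4,2,3]
Step 15: ref 6 → HIT, frames=[6,4,2,3]
Total faults: 5

Answer: 5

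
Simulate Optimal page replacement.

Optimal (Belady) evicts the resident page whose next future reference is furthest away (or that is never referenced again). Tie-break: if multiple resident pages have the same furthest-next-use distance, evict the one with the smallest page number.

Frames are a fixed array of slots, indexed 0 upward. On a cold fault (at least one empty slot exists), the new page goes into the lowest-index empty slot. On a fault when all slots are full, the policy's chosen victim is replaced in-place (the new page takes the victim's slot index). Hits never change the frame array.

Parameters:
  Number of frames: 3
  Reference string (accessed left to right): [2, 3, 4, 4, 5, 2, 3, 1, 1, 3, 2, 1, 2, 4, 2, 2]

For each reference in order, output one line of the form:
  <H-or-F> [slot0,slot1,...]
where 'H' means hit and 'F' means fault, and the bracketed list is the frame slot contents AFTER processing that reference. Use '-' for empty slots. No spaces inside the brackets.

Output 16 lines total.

F [2,-,-]
F [2,3,-]
F [2,3,4]
H [2,3,4]
F [2,3,5]
H [2,3,5]
H [2,3,5]
F [2,3,1]
H [2,3,1]
H [2,3,1]
H [2,3,1]
H [2,3,1]
H [2,3,1]
F [2,3,4]
H [2,3,4]
H [2,3,4]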